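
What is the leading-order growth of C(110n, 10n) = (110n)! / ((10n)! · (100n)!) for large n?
C(110n, 10n) ~ (285311670611/10000000000)^(10n) · sqrt(11/(20π·10n))

Write N = 10n. Apply Stirling to each factorial:
  (11N)! ~ sqrt(2π·11N) · (11N/e)^(11N),
  N! ~ sqrt(2π N) · (N/e)^N,
  (10N)! ~ sqrt(2π·10N) · (10N/e)^(10N).
The exponential factors combine to (11N)^(11N) / (N^N · (10N)^(10N)) = 11^(11N)/10^(10N) = (11^11/10^10)^N = (285311670611/10000000000)^N.
The square-root prefactors combine to sqrt(2π·11N) / (sqrt(2π N)·sqrt(2π·10N)) = sqrt(11 / (2π·10·N)) = sqrt(11/(20π·10n)).
Substituting N = 10n: C(110n, 10n) ~ (285311670611/10000000000)^(10n) · sqrt(11/(20π·10n)).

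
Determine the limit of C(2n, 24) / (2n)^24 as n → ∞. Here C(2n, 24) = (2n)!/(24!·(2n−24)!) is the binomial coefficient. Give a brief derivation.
lim = 1/24! = 1/620448401733239439360000

With N = 2n → ∞: C(N, 24) / N^24 = [N(N−1)…(N−23)] / (24! · N^24) = (1/24!) · 1 · (1 − 1/(2n)) · … · (1 − 23/(2n)). Each factor → 1 as N → ∞, so the limit is 1/24! = 1/620448401733239439360000.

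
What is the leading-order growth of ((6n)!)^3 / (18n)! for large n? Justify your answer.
((6n)!)^3/(18n)! ~ ((2π·6n)^(2/2) / sqrt(3)) · 3^(−3·6n)  →  0

Write N = 6n. Stirling: N! ~ sqrt(2π N)(N/e)^N and (3N)! ~ sqrt(2π·3N)·(3N/e)^(3N).
  (N!)^3/(3N)! ~ (2π N)^(3/2) (N/e)^(3N) / [sqrt(2π·3N) (3N/e)^(3N)]
     = (2π N)^(3/2) / sqrt(2π·3N) · (N/(3N))^(3N)
     = (2π N)^((3−1)/2) / sqrt(3) · 3^(−3N).
Since 3^3 > 1, the factor 3^(−3N) decays exponentially, so the ratio → 0. Substituting N = 6n gives the stated form.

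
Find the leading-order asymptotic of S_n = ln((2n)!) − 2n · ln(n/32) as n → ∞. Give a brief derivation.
S_n ~ 2n · (ln 64 − 1) + O(ln n)

Stirling: ln((2n)!) = 2n ln(2n) − 2n + O(ln n).
  S_n = 2n ln(2n) − 2n − 2n ln(n/32) + O(ln n)
      = 2n ln(2n) − 2n ln n + 2n ln 32 − 2n + O(ln n)
      = 2n ln 2 + 2n ln 32 − 2n + O(ln n)
      = 2n (ln 64 − 1) + O(ln n).
Numerically ln(64) − 1 ≈ 3.1589.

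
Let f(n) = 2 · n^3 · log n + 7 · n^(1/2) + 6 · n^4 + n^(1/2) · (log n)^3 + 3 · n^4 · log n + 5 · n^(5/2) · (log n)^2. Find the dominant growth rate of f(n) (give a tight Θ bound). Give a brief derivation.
f(n) ∈ Θ(n^4 · log n)

Compare the terms by growth order. For large n, n^a · (log n)^b dominates n^a' · (log n)^b' iff a > a', or (a = a' and b > b'). Ranking the 6 terms shows the dominant one is 3 · n^4 · log n. Hence f(n) ∈ Θ(n^4 · log n).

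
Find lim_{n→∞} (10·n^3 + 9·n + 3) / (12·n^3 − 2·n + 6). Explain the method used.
lim = 10/12 = 5/6

For large n the leading n^3 terms dominate both numerator and denominator. Dividing top and bottom by n^3, every other term tends to 0, leaving 10/12 = 5/6.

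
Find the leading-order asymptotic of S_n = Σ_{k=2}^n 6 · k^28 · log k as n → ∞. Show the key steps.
S_n ~ 6 · n^29 log n / 29 − 6 · n^29 / 841

By integral comparison, S_n = ∫_1^n 6 · x^28 · log x dx + O(n^28 · log n). For the integral, ∫ x^28 log x dx = n^29 log n / 29 − n^29/841 (integration by parts). Hence S_n ~ 6 · n^29 log n / 29 − 6 · n^29 / 841.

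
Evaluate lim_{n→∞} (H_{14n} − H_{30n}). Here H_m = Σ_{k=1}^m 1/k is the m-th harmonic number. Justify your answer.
lim = ln(14/30) = ln(7/15)

Euler-Maclaurin gives H_m = ln m + γ + 1/(2m) + O(1/m^2). The γ and O(1/m) terms cancel in the difference:
  H_{14n} − H_{30n} = ln(14n) − ln(30n) + O(1/n) = ln(14/30) + O(1/n).
Hence the limit is ln(14/30) = ln(7/15).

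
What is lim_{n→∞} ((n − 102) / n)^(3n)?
lim = e^(−306)

Rewrite as (1 − 102/n)^(3n). By the standard limit (1 + x/n)^n → e^x, we have (1 − 102/n)^n → e^(−102), and raising to the 3rd power gives e^(−306).
More precisely, ln[(1 − 102/n)^(3n)] = 3n · ln(1 − 102/n) = 3n · (-102/n + O(1/n^2)) = -306 + O(1/n) → -306.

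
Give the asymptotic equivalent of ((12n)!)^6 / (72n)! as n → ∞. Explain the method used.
((12n)!)^6/(72n)! ~ ((2π·12n)^(5/2) / sqrt(6)) · 6^(−6·12n)  →  0

Write N = 12n. Stirling: N! ~ sqrt(2π N)(N/e)^N and (6N)! ~ sqrt(2π·6N)·(6N/e)^(6N).
  (N!)^6/(6N)! ~ (2π N)^(6/2) (N/e)^(6N) / [sqrt(2π·6N) (6N/e)^(6N)]
     = (2π N)^(6/2) / sqrt(2π·6N) · (N/(6N))^(6N)
     = (2π N)^((6−1)/2) / sqrt(6) · 6^(−6N).
Since 6^6 > 1, the factor 6^(−6N) decays exponentially, so the ratio → 0. Substituting N = 12n gives the stated form.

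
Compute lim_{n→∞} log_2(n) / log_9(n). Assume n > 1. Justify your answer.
lim = ln(9) / ln(2) = log_2(9)

Change of base: log_2(n) = ln n / ln 2 and log_9(n) = ln n / ln 9. The ratio is (ln n / ln 2) · (ln 9 / ln n) = ln 9 / ln 2, a constant independent of n. So the limit is ln 9 / ln 2 = log_2(9).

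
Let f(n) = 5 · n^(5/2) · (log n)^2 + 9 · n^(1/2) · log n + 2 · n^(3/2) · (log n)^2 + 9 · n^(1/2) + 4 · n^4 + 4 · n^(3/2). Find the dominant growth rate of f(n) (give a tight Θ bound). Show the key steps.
f(n) ∈ Θ(n^4)

Compare the terms by growth order. For large n, n^a · (log n)^b dominates n^a' · (log n)^b' iff a > a', or (a = a' and b > b'). Ranking the 6 terms shows the dominant one is 4 · n^4. Hence f(n) ∈ Θ(n^4).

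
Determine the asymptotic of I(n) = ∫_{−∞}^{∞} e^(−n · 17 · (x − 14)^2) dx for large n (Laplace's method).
I(n) = sqrt(π/(17n))

Here φ(x) = 17 · (x − 14)^2 has its unique minimum at x* = 14 with φ(x*) = 0 and φ''(x*) = 34. Laplace's method gives
  I(n) ~ e^(−n φ(x*)) · sqrt(2π / (n · φ''(x*))) = sqrt(2π / (34n)) = sqrt(π/(17n)).
This is exact: substituting u = (x − 14)·sqrt(17n) gives I(n) = (1/sqrt(17n)) ∫_{−∞}^{∞} e^(−u^2) du = sqrt(π/(17n)).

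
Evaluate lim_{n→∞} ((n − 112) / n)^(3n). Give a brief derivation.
lim = e^(−336)

Rewrite as (1 − 112/n)^(3n). By the standard limit (1 + x/n)^n → e^x, we have (1 − 112/n)^n → e^(−112), and raising to the 3rd power gives e^(−336).
More precisely, ln[(1 − 112/n)^(3n)] = 3n · ln(1 − 112/n) = 3n · (-112/n + O(1/n^2)) = -336 + O(1/n) → -336.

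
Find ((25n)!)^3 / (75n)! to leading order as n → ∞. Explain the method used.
((25n)!)^3/(75n)! ~ ((2π·25n)^(2/2) / sqrt(3)) · 3^(−3·25n)  →  0

Write N = 25n. Stirling: N! ~ sqrt(2π N)(N/e)^N and (3N)! ~ sqrt(2π·3N)·(3N/e)^(3N).
  (N!)^3/(3N)! ~ (2π N)^(3/2) (N/e)^(3N) / [sqrt(2π·3N) (3N/e)^(3N)]
     = (2π N)^(3/2) / sqrt(2π·3N) · (N/(3N))^(3N)
     = (2π N)^((3−1)/2) / sqrt(3) · 3^(−3N).
Since 3^3 > 1, the factor 3^(−3N) decays exponentially, so the ratio → 0. Substituting N = 25n gives the stated form.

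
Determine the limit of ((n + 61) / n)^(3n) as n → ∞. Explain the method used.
lim = e^183

Rewrite as (1 + 61/n)^(3n). By the standard limit (1 + x/n)^n → e^x, we have (1 + 61/n)^n → e^61, and raising to the 3rd power gives e^183.
More precisely, ln[(1 + 61/n)^(3n)] = 3n · ln(1 + 61/n) = 3n · (61/n + O(1/n^2)) = 183 + O(1/n) → 183.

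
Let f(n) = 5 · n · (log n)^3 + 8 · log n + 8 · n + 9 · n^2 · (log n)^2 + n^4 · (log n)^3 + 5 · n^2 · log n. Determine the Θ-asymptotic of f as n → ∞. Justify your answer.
f(n) ∈ Θ(n^4 · (log n)^3)

Compare the terms by growth order. For large n, n^a · (log n)^b dominates n^a' · (log n)^b' iff a > a', or (a = a' and b > b'). Ranking the 6 terms shows the dominant one is n^4 · (log n)^3. Hence f(n) ∈ Θ(n^4 · (log n)^3).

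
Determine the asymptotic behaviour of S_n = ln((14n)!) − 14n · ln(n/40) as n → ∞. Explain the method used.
S_n ~ 14n · (ln 560 − 1) + O(ln n)

Stirling: ln((14n)!) = 14n ln(14n) − 14n + O(ln n).
  S_n = 14n ln(14n) − 14n − 14n ln(n/40) + O(ln n)
      = 14n ln(14n) − 14n ln n + 14n ln 40 − 14n + O(ln n)
      = 14n ln 14 + 14n ln 40 − 14n + O(ln n)
      = 14n (ln 560 − 1) + O(ln n).
Numerically ln(560) − 1 ≈ 5.3279.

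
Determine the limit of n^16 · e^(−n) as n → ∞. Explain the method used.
lim = 0

Exponentials with base > 1 dominate every fixed polynomial: for any fixed c, n^c / e^n → 0 as n → ∞ (e.g. by the ratio test, or since e^n grows faster than any power of n). Hence n^16 · e^(−n) = n^16 / e^n → 0.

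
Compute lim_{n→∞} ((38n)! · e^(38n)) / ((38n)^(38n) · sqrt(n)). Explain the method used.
lim = sqrt(2π·38)

Stirling: (38n)! ~ sqrt(2π·38n) · (38n/e)^(38n). Hence
  (38n)! · e^(38n) / (38n)^(38n) ~ sqrt(2π·38n).
Dividing by sqrt(n): sqrt(2π·38n) / sqrt(n) = sqrt(2π·38) · n^((1−1)/2), so the limit is sqrt(2π·38).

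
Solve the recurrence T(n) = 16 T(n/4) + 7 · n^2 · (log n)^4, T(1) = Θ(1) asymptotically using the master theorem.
T(n) = Θ(n^2 · (log n)^5)

Here log_4 16 = 2 and f(n) = 7 · n^2 · (log n)^4 = Θ(n^(log_4 16) · (log n)^4). This is the extended Case 2 of the master theorem (f matches the critical exponent up to log factors), giving T(n) = Θ(n^(log_4 16) · (log n)^(4+1)) = Θ(n^2 · (log n)^5).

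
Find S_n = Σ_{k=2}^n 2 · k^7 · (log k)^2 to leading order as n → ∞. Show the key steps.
S_n ~ n^8 · (log n)^2 / 4

By integral comparison, S_n = ∫_1^n 2 · x^7 · (log x)^2 dx + O(n^7 · (log n)^2). For the integral, the leading term of ∫_1^n x^7 (log x)^2 dx is n^8/8 · (log n)^2 (by repeated integration by parts; each step lowers the log-exponent and produces a relatively O(1/log n) correction). Hence S_n ~ n^8 · (log n)^2 / 4.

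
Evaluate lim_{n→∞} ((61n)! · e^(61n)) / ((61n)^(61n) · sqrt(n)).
lim = sqrt(2π·61)

Stirling: (61n)! ~ sqrt(2π·61n) · (61n/e)^(61n). Hence
  (61n)! · e^(61n) / (61n)^(61n) ~ sqrt(2π·61n).
Dividing by sqrt(n): sqrt(2π·61n) / sqrt(n) = sqrt(2π·61) · n^((1−1)/2), so the limit is sqrt(2π·61).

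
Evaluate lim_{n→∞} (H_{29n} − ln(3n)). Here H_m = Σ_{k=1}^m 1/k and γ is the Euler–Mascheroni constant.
lim = ln(29/3) + γ

By Euler-Maclaurin, H_m = ln m + γ + O(1/m). So
  H_{29n} − ln(3n) = ln(29n) + γ − ln(3n) + O(1/n)
                       = ln(29/3) + γ + O(1/n).
Hence the limit is ln(29/3) + γ.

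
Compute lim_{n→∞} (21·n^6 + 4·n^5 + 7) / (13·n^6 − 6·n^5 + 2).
lim = 21/13

For large n the leading n^6 terms dominate both numerator and denominator. Dividing top and bottom by n^6, every other term tends to 0, leaving 21/13.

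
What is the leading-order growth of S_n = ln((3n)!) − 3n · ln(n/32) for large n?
S_n ~ 3n · (ln 96 − 1) + O(ln n)

Stirling: ln((3n)!) = 3n ln(3n) − 3n + O(ln n).
  S_n = 3n ln(3n) − 3n − 3n ln(n/32) + O(ln n)
      = 3n ln(3n) − 3n ln n + 3n ln 32 − 3n + O(ln n)
      = 3n ln 3 + 3n ln 32 − 3n + O(ln n)
      = 3n (ln 96 − 1) + O(ln n).
Numerically ln(96) − 1 ≈ 3.5643.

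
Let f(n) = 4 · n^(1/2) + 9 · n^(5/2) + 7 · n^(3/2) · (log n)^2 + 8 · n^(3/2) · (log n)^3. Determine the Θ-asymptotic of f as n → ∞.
f(n) ∈ Θ(n^(5/2))

Compare the terms by growth order. For large n, n^a · (log n)^b dominates n^a' · (log n)^b' iff a > a', or (a = a' and b > b'). Ranking the 4 terms shows the dominant one is 9 · n^(5/2). Hence f(n) ∈ Θ(n^(5/2)).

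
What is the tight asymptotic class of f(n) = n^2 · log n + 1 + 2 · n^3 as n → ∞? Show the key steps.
f(n) ∈ Θ(n^3)

Compare the terms by growth order. For large n, n^a · (log n)^b dominates n^a' · (log n)^b' iff a > a', or (a = a' and b > b'). Ranking the 3 terms shows the dominant one is 2 · n^3. Hence f(n) ∈ Θ(n^3).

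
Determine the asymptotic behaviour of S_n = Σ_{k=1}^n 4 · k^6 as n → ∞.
S_n ~ 4 · n^7 / 7

By integral comparison (Euler-Maclaurin), Σ_{k=1}^n 4 · k^6 = 4 · ∫_0^n x^6 dx + O(n^6) = 4 · n^7/7 + O(n^6). (Equivalently, Faulhaber's formula gives the same leading term.)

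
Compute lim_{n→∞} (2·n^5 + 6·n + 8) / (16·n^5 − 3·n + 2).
lim = 2/16 = 1/8

For large n the leading n^5 terms dominate both numerator and denominator. Dividing top and bottom by n^5, every other term tends to 0, leaving 2/16 = 1/8.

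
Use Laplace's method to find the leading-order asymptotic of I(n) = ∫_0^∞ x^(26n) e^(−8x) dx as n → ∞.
I(n) ~ (sqrt(2π·26n) / 8) · (26n/(8e))^(26n)

Write the integrand as exp(26n ln x − 8x) and set f(x) = 26n ln x − 8x. Then f'(x) = 26n/x − 8 = 0 at x* = 26n/8, and f''(x*) = −26n/x*^2 = −8^2/(26n). Laplace's method (interior maximum) gives
  I(n) ~ e^(f(x*)) · sqrt(2π / |f''(x*)|)
        = exp(26n ln(26n/8) − 26n) · sqrt(2π · 26n / 8^2)
        = (26n/8)^(26n) e^(−26n) · sqrt(2π·26n) / 8
        = (sqrt(2π·26n) / 8) · (26n/(8e))^(26n).
This matches Γ(26n+1)/8^(26n+1) with Stirling applied to Γ.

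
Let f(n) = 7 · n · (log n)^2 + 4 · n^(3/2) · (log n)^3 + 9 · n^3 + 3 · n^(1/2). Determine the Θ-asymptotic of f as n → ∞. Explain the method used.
f(n) ∈ Θ(n^3)

Compare the terms by growth order. For large n, n^a · (log n)^b dominates n^a' · (log n)^b' iff a > a', or (a = a' and b > b'). Ranking the 4 terms shows the dominant one is 9 · n^3. Hence f(n) ∈ Θ(n^3).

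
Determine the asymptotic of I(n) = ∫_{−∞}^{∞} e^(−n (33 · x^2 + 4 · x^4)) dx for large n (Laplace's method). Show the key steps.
I(n) ~ sqrt(π/(33n))

φ(x) = 33 · x^2 + 4 · x^4 has its unique global minimum at x* = 0 (since φ'(x) = 66x + 16x^3 = 0 only at x = 0 for real x with both coefficients positive, and φ → ∞ as |x| → ∞). At x* = 0, φ(0) = 0 and φ''(0) = 66. Laplace's method then gives
  I(n) ~ sqrt(2π / (n · φ''(0))) · e^(−n φ(0)) = sqrt(2π / (66n)) = sqrt(π/(33n)).
The 4 · x^4 term contributes only at subleading order (an O(1/n) relative correction).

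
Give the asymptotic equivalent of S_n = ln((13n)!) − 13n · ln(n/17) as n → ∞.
S_n ~ 13n · (ln 221 − 1) + O(ln n)

Stirling: ln((13n)!) = 13n ln(13n) − 13n + O(ln n).
  S_n = 13n ln(13n) − 13n − 13n ln(n/17) + O(ln n)
      = 13n ln(13n) − 13n ln n + 13n ln 17 − 13n + O(ln n)
      = 13n ln 13 + 13n ln 17 − 13n + O(ln n)
      = 13n (ln 221 − 1) + O(ln n).
Numerically ln(221) − 1 ≈ 4.3982.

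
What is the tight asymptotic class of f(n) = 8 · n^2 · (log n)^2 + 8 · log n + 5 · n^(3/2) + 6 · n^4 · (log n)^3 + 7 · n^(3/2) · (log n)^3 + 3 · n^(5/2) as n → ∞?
f(n) ∈ Θ(n^4 · (log n)^3)

Compare the terms by growth order. For large n, n^a · (log n)^b dominates n^a' · (log n)^b' iff a > a', or (a = a' and b > b'). Ranking the 6 terms shows the dominant one is 6 · n^4 · (log n)^3. Hence f(n) ∈ Θ(n^4 · (log n)^3).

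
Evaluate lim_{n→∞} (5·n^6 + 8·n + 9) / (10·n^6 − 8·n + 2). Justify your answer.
lim = 5/10 = 1/2

For large n the leading n^6 terms dominate both numerator and denominator. Dividing top and bottom by n^6, every other term tends to 0, leaving 5/10 = 1/2.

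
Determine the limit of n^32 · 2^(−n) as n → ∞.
lim = 0

Exponentials with base > 1 dominate every fixed polynomial: for any fixed c, n^c / 2^n → 0 as n → ∞ (e.g. by the ratio test, or by writing 2^n = e^(n ln 2) and noting e^(n ln 2) / n^c → ∞). Hence n^32 · 2^(−n) = n^32 / 2^n → 0.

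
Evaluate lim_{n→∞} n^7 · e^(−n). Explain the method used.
lim = 0

Exponentials with base > 1 dominate every fixed polynomial: for any fixed c, n^c / e^n → 0 as n → ∞ (e.g. by the ratio test, or since e^n grows faster than any power of n). Hence n^7 · e^(−n) = n^7 / e^n → 0.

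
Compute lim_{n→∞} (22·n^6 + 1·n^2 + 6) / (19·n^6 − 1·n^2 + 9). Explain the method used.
lim = 22/19

For large n the leading n^6 terms dominate both numerator and denominator. Dividing top and bottom by n^6, every other term tends to 0, leaving 22/19.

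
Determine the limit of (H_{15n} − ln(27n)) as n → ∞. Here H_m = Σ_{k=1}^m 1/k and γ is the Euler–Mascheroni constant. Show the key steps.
lim = ln(5/9) + γ

By Euler-Maclaurin, H_m = ln m + γ + O(1/m). So
  H_{15n} − ln(27n) = ln(15n) + γ − ln(27n) + O(1/n)
                       = ln(15/27) + γ + O(1/n).
Hence the limit is ln(15/27) + γ (= ln(5/9)).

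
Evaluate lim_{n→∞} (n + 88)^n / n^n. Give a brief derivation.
lim = e^88

Rewrite as (1 + 88/n)^(n). By the standard limit (1 + x/n)^n → e^x, we have (1 + 88/n)^n → e^88, and raising to the 1st power gives e^88.
More precisely, ln[(1 + 88/n)^(n)] = n · ln(1 + 88/n) = n · (88/n + O(1/n^2)) = 88 + O(1/n) → 88.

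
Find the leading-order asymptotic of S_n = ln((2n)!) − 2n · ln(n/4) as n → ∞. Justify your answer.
S_n ~ 2n · (ln 8 − 1) + O(ln n)

Stirling: ln((2n)!) = 2n ln(2n) − 2n + O(ln n).
  S_n = 2n ln(2n) − 2n − 2n ln(n/4) + O(ln n)
      = 2n ln(2n) − 2n ln n + 2n ln 4 − 2n + O(ln n)
      = 2n ln 2 + 2n ln 4 − 2n + O(ln n)
      = 2n (ln 8 − 1) + O(ln n).
Numerically ln(8) − 1 ≈ 1.0794.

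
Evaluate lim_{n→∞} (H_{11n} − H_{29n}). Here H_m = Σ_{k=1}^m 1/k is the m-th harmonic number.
lim = ln(11/29)

Euler-Maclaurin gives H_m = ln m + γ + 1/(2m) + O(1/m^2). The γ and O(1/m) terms cancel in the difference:
  H_{11n} − H_{29n} = ln(11n) − ln(29n) + O(1/n) = ln(11/29) + O(1/n).
Hence the limit is ln(11/29).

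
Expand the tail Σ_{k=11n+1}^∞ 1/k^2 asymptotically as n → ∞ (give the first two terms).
Σ_{k>11n} 1/k^2 = 1/(1 · (11n)) − 1/(2 · (11n)^2) + O(1/(11n)^3)

Compare to the integral: ∫_{11n}^∞ x^(−2) dx = [−x^(−1)/1]_{11n}^∞ = 1/((2−1)·(11n)). The Euler-Maclaurin correction adds −f(11n)/2 = −1/(2·(11n)^2). Euler-Maclaurin then gives
  Σ_{k>11n} 1/k^2 = ∫_{11n}^∞ dx/x^2 − 1/(2·(11n)^2) + O(1/(11n)^3).
(Equivalently this is ζ(2) − Σ_{k≤11n} 1/k^2.)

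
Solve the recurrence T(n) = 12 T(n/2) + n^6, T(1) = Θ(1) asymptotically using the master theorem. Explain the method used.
T(n) = Θ(n^6)

log_2 12 ≈ 3.585. f(n) = n^6 dominates n^(log_2 12) since 6 > 3.585, and the regularity condition a·f(n/b) = 12·(n/2)^6 = (12/64)·n^6 ≤ c·f(n) holds with c = 12/64 ≈ 0.188 < 1. So this is Case 3: T(n) = Θ(f(n)) = Θ(n^6).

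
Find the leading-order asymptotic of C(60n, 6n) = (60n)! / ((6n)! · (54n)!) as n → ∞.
C(60n, 6n) ~ (10000000000/387420489)^(6n) · sqrt(5/(9π·6n))

Write N = 6n. Apply Stirling to each factorial:
  (10N)! ~ sqrt(2π·10N) · (10N/e)^(10N),
  N! ~ sqrt(2π N) · (N/e)^N,
  (9N)! ~ sqrt(2π·9N) · (9N/e)^(9N).
The exponential factors combine to (10N)^(10N) / (N^N · (9N)^(9N)) = 10^(10N)/9^(9N) = (10^10/9^9)^N = (10000000000/387420489)^N.
The square-root prefactors combine to sqrt(2π·10N) / (sqrt(2π N)·sqrt(2π·9N)) = sqrt(10 / (2π·9·N)) = sqrt(5/(9π·6n)).
Substituting N = 6n: C(60n, 6n) ~ (10000000000/387420489)^(6n) · sqrt(5/(9π·6n)).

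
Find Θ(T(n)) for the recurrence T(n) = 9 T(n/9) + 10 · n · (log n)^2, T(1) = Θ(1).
T(n) = Θ(n · (log n)^3)

Here log_9 9 = 1 and f(n) = 10 · n · (log n)^2 = Θ(n^(log_9 9) · (log n)^2). This is the extended Case 2 of the master theorem (f matches the critical exponent up to log factors), giving T(n) = Θ(n^(log_9 9) · (log n)^(2+1)) = Θ(n · (log n)^3).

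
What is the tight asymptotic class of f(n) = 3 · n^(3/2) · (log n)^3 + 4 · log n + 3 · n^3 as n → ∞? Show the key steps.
f(n) ∈ Θ(n^3)

Compare the terms by growth order. For large n, n^a · (log n)^b dominates n^a' · (log n)^b' iff a > a', or (a = a' and b > b'). Ranking the 3 terms shows the dominant one is 3 · n^3. Hence f(n) ∈ Θ(n^3).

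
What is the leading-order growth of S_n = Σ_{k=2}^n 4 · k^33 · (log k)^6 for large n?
S_n ~ 2 · n^34 · (log n)^6 / 17

By integral comparison, S_n = ∫_1^n 4 · x^33 · (log x)^6 dx + O(n^33 · (log n)^6). For the integral, the leading term of ∫_1^n x^33 (log x)^6 dx is n^34/34 · (log n)^6 (by repeated integration by parts; each step lowers the log-exponent and produces a relatively O(1/log n) correction). Hence S_n ~ 2 · n^34 · (log n)^6 / 17.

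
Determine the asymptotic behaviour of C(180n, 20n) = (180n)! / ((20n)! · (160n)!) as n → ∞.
C(180n, 20n) ~ (387420489/16777216)^(20n) · sqrt(9/(16π·20n))

Write N = 20n. Apply Stirling to each factorial:
  (9N)! ~ sqrt(2π·9N) · (9N/e)^(9N),
  N! ~ sqrt(2π N) · (N/e)^N,
  (8N)! ~ sqrt(2π·8N) · (8N/e)^(8N).
The exponential factors combine to (9N)^(9N) / (N^N · (8N)^(8N)) = 9^(9N)/8^(8N) = (9^9/8^8)^N = (387420489/16777216)^N.
The square-root prefactors combine to sqrt(2π·9N) / (sqrt(2π N)·sqrt(2π·8N)) = sqrt(9 / (2π·8·N)) = sqrt(9/(16π·20n)).
Substituting N = 20n: C(180n, 20n) ~ (387420489/16777216)^(20n) · sqrt(9/(16π·20n)).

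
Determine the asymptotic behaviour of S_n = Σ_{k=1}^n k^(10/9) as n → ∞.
S_n ~ (9/19) · n^(19/9)

Integral comparison: Σ_{k=1}^n k^(10/9) = ∫_0^n x^(10/9) dx + O(n^(10/9)). The integral is n^(1 + 10/9) / (1 + 10/9) = n^((10+9)/9) / ((10+9)/9) = (9/19) · n^(19/9).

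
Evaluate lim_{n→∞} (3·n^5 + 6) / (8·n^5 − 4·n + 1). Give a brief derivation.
lim = 3/8

For large n the leading n^5 terms dominate both numerator and denominator. Dividing top and bottom by n^5, every other term tends to 0, leaving 3/8.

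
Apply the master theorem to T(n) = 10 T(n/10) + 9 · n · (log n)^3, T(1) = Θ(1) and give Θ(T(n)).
T(n) = Θ(n · (log n)^4)

Here log_10 10 = 1 and f(n) = 9 · n · (log n)^3 = Θ(n^(log_10 10) · (log n)^3). This is the extended Case 2 of the master theorem (f matches the critical exponent up to log factors), giving T(n) = Θ(n^(log_10 10) · (log n)^(3+1)) = Θ(n · (log n)^4).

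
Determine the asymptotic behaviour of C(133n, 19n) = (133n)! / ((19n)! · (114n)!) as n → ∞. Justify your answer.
C(133n, 19n) ~ (823543/46656)^(19n) · sqrt(7/(12π·19n))

Write N = 19n. Apply Stirling to each factorial:
  (7N)! ~ sqrt(2π·7N) · (7N/e)^(7N),
  N! ~ sqrt(2π N) · (N/e)^N,
  (6N)! ~ sqrt(2π·6N) · (6N/e)^(6N).
The exponential factors combine to (7N)^(7N) / (N^N · (6N)^(6N)) = 7^(7N)/6^(6N) = (7^7/6^6)^N = (823543/46656)^N.
The square-root prefactors combine to sqrt(2π·7N) / (sqrt(2π N)·sqrt(2π·6N)) = sqrt(7 / (2π·6·N)) = sqrt(7/(12π·19n)).
Substituting N = 19n: C(133n, 19n) ~ (823543/46656)^(19n) · sqrt(7/(12π·19n)).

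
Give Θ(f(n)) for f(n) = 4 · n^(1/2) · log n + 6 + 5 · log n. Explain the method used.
f(n) ∈ Θ(n^(1/2) · log n)

Compare the terms by growth order. For large n, n^a · (log n)^b dominates n^a' · (log n)^b' iff a > a', or (a = a' and b > b'). Ranking the 3 terms shows the dominant one is 4 · n^(1/2) · log n. Hence f(n) ∈ Θ(n^(1/2) · log n).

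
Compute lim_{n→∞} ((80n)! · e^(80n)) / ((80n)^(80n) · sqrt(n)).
lim = sqrt(2π·80)

Stirling: (80n)! ~ sqrt(2π·80n) · (80n/e)^(80n). Hence
  (80n)! · e^(80n) / (80n)^(80n) ~ sqrt(2π·80n).
Dividing by sqrt(n): sqrt(2π·80n) / sqrt(n) = sqrt(2π·80) · n^((1−1)/2), so the limit is sqrt(2π·80).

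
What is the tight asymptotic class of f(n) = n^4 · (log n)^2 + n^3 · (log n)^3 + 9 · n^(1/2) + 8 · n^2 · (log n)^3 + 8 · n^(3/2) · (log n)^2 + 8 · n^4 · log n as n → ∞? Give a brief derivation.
f(n) ∈ Θ(n^4 · (log n)^2)

Compare the terms by growth order. For large n, n^a · (log n)^b dominates n^a' · (log n)^b' iff a > a', or (a = a' and b > b'). Ranking the 6 terms shows the dominant one is n^4 · (log n)^2. Hence f(n) ∈ Θ(n^4 · (log n)^2).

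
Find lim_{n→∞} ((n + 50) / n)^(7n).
lim = e^350

Rewrite as (1 + 50/n)^(7n). By the standard limit (1 + x/n)^n → e^x, we have (1 + 50/n)^n → e^50, and raising to the 7th power gives e^350.
More precisely, ln[(1 + 50/n)^(7n)] = 7n · ln(1 + 50/n) = 7n · (50/n + O(1/n^2)) = 350 + O(1/n) → 350.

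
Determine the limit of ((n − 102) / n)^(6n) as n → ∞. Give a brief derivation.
lim = e^(−612)

Rewrite as (1 − 102/n)^(6n). By the standard limit (1 + x/n)^n → e^x, we have (1 − 102/n)^n → e^(−102), and raising to the 6th power gives e^(−612).
More precisely, ln[(1 − 102/n)^(6n)] = 6n · ln(1 − 102/n) = 6n · (-102/n + O(1/n^2)) = -612 + O(1/n) → -612.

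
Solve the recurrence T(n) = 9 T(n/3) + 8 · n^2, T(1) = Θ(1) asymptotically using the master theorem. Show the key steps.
T(n) = Θ(n^2 log n)

log_3 9 = 2, and f(n) = 8 · n^2 = Θ(n^(log_3 9)). This is Case 2 of the master theorem: T(n) = Θ(f(n) · log n) = Θ(n^2 log n).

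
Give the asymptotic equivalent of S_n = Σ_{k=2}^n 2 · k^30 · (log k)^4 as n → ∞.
S_n ~ 2 · n^31 · (log n)^4 / 31

By integral comparison, S_n = ∫_1^n 2 · x^30 · (log x)^4 dx + O(n^30 · (log n)^4). For the integral, the leading term of ∫_1^n x^30 (log x)^4 dx is n^31/31 · (log n)^4 (by repeated integration by parts; each step lowers the log-exponent and produces a relatively O(1/log n) correction). Hence S_n ~ 2 · n^31 · (log n)^4 / 31.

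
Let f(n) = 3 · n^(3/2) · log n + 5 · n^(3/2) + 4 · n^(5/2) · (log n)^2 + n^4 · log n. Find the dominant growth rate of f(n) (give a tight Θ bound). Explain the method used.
f(n) ∈ Θ(n^4 · log n)

Compare the terms by growth order. For large n, n^a · (log n)^b dominates n^a' · (log n)^b' iff a > a', or (a = a' and b > b'). Ranking the 4 terms shows the dominant one is n^4 · log n. Hence f(n) ∈ Θ(n^4 · log n).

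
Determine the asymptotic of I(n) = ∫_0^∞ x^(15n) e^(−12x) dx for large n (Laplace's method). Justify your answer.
I(n) ~ (sqrt(2π·15n) / 12) · (15n/(12e))^(15n)

Write the integrand as exp(15n ln x − 12x) and set f(x) = 15n ln x − 12x. Then f'(x) = 15n/x − 12 = 0 at x* = 15n/12, and f''(x*) = −15n/x*^2 = −12^2/(15n). Laplace's method (interior maximum) gives
  I(n) ~ e^(f(x*)) · sqrt(2π / |f''(x*)|)
        = exp(15n ln(15n/12) − 15n) · sqrt(2π · 15n / 12^2)
        = (15n/12)^(15n) e^(−15n) · sqrt(2π·15n) / 12
        = (sqrt(2π·15n) / 12) · (15n/(12e))^(15n).
This matches Γ(15n+1)/12^(15n+1) with Stirling applied to Γ.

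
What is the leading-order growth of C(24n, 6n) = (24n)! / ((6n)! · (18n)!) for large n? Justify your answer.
C(24n, 6n) ~ (256/27)^(6n) · sqrt(2/(3π·6n))

Write N = 6n. Apply Stirling to each factorial:
  (4N)! ~ sqrt(2π·4N) · (4N/e)^(4N),
  N! ~ sqrt(2π N) · (N/e)^N,
  (3N)! ~ sqrt(2π·3N) · (3N/e)^(3N).
The exponential factors combine to (4N)^(4N) / (N^N · (3N)^(3N)) = 4^(4N)/3^(3N) = (4^4/3^3)^N = (256/27)^N.
The square-root prefactors combine to sqrt(2π·4N) / (sqrt(2π N)·sqrt(2π·3N)) = sqrt(4 / (2π·3·N)) = sqrt(2/(3π·6n)).
Substituting N = 6n: C(24n, 6n) ~ (256/27)^(6n) · sqrt(2/(3π·6n)).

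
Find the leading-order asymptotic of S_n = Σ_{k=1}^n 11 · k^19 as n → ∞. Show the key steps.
S_n ~ 11 · n^20 / 20

By integral comparison (Euler-Maclaurin), Σ_{k=1}^n 11 · k^19 = 11 · ∫_0^n x^19 dx + O(n^19) = 11 · n^20/20 + O(n^19). (Equivalently, Faulhaber's formula gives the same leading term.)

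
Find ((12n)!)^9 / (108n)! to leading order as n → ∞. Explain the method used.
((12n)!)^9/(108n)! ~ ((2π·12n)^(8/2) / 3) · 9^(−9·12n)  →  0

Write N = 12n. Stirling: N! ~ sqrt(2π N)(N/e)^N and (9N)! ~ sqrt(2π·9N)·(9N/e)^(9N).
  (N!)^9/(9N)! ~ (2π N)^(9/2) (N/e)^(9N) / [sqrt(2π·9N) (9N/e)^(9N)]
     = (2π N)^(9/2) / sqrt(2π·9N) · (N/(9N))^(9N)
     = (2π N)^((9−1)/2) / 3 · 9^(−9N).
Since 9^9 > 1, the factor 9^(−9N) decays exponentially, so the ratio → 0. Substituting N = 12n gives the stated form.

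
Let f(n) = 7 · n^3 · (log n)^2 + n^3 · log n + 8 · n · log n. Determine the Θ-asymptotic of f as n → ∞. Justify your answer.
f(n) ∈ Θ(n^3 · (log n)^2)

Compare the terms by growth order. For large n, n^a · (log n)^b dominates n^a' · (log n)^b' iff a > a', or (a = a' and b > b'). Ranking the 3 terms shows the dominant one is 7 · n^3 · (log n)^2. Hence f(n) ∈ Θ(n^3 · (log n)^2).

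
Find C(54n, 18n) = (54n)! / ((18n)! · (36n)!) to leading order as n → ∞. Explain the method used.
C(54n, 18n) ~ (27/4)^(18n) · sqrt(3/(4π·18n))

Write N = 18n. Apply Stirling to each factorial:
  (3N)! ~ sqrt(2π·3N) · (3N/e)^(3N),
  N! ~ sqrt(2π N) · (N/e)^N,
  (2N)! ~ sqrt(2π·2N) · (2N/e)^(2N).
The exponential factors combine to (3N)^(3N) / (N^N · (2N)^(2N)) = 3^(3N)/2^(2N) = (3^3/2^2)^N = (27/4)^N.
The square-root prefactors combine to sqrt(2π·3N) / (sqrt(2π N)·sqrt(2π·2N)) = sqrt(3 / (2π·2·N)) = sqrt(3/(4π·18n)).
Substituting N = 18n: C(54n, 18n) ~ (27/4)^(18n) · sqrt(3/(4π·18n)).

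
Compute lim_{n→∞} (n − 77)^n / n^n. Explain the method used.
lim = e^(−77)

Rewrite as (1 − 77/n)^(n). By the standard limit (1 + x/n)^n → e^x, we have (1 − 77/n)^n → e^(−77), and raising to the 1st power gives e^(−77).
More precisely, ln[(1 − 77/n)^(n)] = n · ln(1 − 77/n) = n · (-77/n + O(1/n^2)) = -77 + O(1/n) → -77.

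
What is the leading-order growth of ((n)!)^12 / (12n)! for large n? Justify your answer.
((n)!)^12/(12n)! ~ ((2π·n)^(11/2) / sqrt(12)) · 12^(−12·n)  →  0

Write N = n. Stirling: N! ~ sqrt(2π N)(N/e)^N and (12N)! ~ sqrt(2π·12N)·(12N/e)^(12N).
  (N!)^12/(12N)! ~ (2π N)^(12/2) (N/e)^(12N) / [sqrt(2π·12N) (12N/e)^(12N)]
     = (2π N)^(12/2) / sqrt(2π·12N) · (N/(12N))^(12N)
     = (2π N)^((12−1)/2) / sqrt(12) · 12^(−12N).
Since 12^12 > 1, the factor 12^(−12N) decays exponentially, so the ratio → 0. Substituting N = n gives the stated form.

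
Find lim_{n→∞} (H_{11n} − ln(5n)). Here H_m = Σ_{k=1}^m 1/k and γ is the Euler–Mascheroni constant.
lim = ln(11/5) + γ

By Euler-Maclaurin, H_m = ln m + γ + O(1/m). So
  H_{11n} − ln(5n) = ln(11n) + γ − ln(5n) + O(1/n)
                       = ln(11/5) + γ + O(1/n).
Hence the limit is ln(11/5) + γ.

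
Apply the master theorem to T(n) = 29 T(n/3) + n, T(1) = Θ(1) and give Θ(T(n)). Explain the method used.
T(n) = Θ(n^(log_3 29))

Master theorem: compare f(n) = n to n^(log_3 29) where log_3 29 ≈ 3.065. Since 1 < log_3 29, we have f(n) = O(n^(log_3 29 − ε)) for some ε > 0 — Case 1. Hence T(n) = Θ(n^(log_3 29)).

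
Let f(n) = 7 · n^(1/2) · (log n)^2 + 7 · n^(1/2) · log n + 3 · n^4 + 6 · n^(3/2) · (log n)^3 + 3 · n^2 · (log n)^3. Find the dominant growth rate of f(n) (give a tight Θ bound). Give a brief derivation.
f(n) ∈ Θ(n^4)

Compare the terms by growth order. For large n, n^a · (log n)^b dominates n^a' · (log n)^b' iff a > a', or (a = a' and b > b'). Ranking the 5 terms shows the dominant one is 3 · n^4. Hence f(n) ∈ Θ(n^4).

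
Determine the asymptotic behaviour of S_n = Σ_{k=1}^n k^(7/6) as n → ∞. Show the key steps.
S_n ~ (6/13) · n^(13/6)

Integral comparison: Σ_{k=1}^n k^(7/6) = ∫_0^n x^(7/6) dx + O(n^(7/6)). The integral is n^(1 + 7/6) / (1 + 7/6) = n^((7+6)/6) / ((7+6)/6) = (6/13) · n^(13/6).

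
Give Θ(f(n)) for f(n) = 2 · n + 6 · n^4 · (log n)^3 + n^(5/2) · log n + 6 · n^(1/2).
f(n) ∈ Θ(n^4 · (log n)^3)

Compare the terms by growth order. For large n, n^a · (log n)^b dominates n^a' · (log n)^b' iff a > a', or (a = a' and b > b'). Ranking the 4 terms shows the dominant one is 6 · n^4 · (log n)^3. Hence f(n) ∈ Θ(n^4 · (log n)^3).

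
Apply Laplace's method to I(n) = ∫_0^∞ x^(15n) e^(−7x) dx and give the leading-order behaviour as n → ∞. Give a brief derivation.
I(n) ~ (sqrt(2π·15n) / 7) · (15n/(7e))^(15n)

Write the integrand as exp(15n ln x − 7x) and set f(x) = 15n ln x − 7x. Then f'(x) = 15n/x − 7 = 0 at x* = 15n/7, and f''(x*) = −15n/x*^2 = −7^2/(15n). Laplace's method (interior maximum) gives
  I(n) ~ e^(f(x*)) · sqrt(2π / |f''(x*)|)
        = exp(15n ln(15n/7) − 15n) · sqrt(2π · 15n / 7^2)
        = (15n/7)^(15n) e^(−15n) · sqrt(2π·15n) / 7
        = (sqrt(2π·15n) / 7) · (15n/(7e))^(15n).
This matches Γ(15n+1)/7^(15n+1) with Stirling applied to Γ.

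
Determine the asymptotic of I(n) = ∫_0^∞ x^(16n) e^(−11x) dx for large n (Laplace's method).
I(n) ~ (sqrt(2π·16n) / 11) · (16n/(11e))^(16n)

Write the integrand as exp(16n ln x − 11x) and set f(x) = 16n ln x − 11x. Then f'(x) = 16n/x − 11 = 0 at x* = 16n/11, and f''(x*) = −16n/x*^2 = −11^2/(16n). Laplace's method (interior maximum) gives
  I(n) ~ e^(f(x*)) · sqrt(2π / |f''(x*)|)
        = exp(16n ln(16n/11) − 16n) · sqrt(2π · 16n / 11^2)
        = (16n/11)^(16n) e^(−16n) · sqrt(2π·16n) / 11
        = (sqrt(2π·16n) / 11) · (16n/(11e))^(16n).
This matches Γ(16n+1)/11^(16n+1) with Stirling applied to Γ.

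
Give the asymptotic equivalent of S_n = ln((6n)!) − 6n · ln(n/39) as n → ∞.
S_n ~ 6n · (ln 234 − 1) + O(ln n)

Stirling: ln((6n)!) = 6n ln(6n) − 6n + O(ln n).
  S_n = 6n ln(6n) − 6n − 6n ln(n/39) + O(ln n)
      = 6n ln(6n) − 6n ln n + 6n ln 39 − 6n + O(ln n)
      = 6n ln 6 + 6n ln 39 − 6n + O(ln n)
      = 6n (ln 234 − 1) + O(ln n).
Numerically ln(234) − 1 ≈ 4.4553.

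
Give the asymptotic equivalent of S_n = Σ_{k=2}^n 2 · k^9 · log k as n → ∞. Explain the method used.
S_n ~ n^10 log n / 5 − n^10 / 50

By integral comparison, S_n = ∫_1^n 2 · x^9 · log x dx + O(n^9 · log n). For the integral, ∫ x^9 log x dx = n^10 log n / 10 − n^10/100 (integration by parts). Hence S_n ~ n^10 log n / 5 − n^10 / 50.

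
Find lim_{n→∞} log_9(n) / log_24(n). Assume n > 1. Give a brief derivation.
lim = ln(24) / ln(9) = log_9(24)

Change of base: log_9(n) = ln n / ln 9 and log_24(n) = ln n / ln 24. The ratio is (ln n / ln 9) · (ln 24 / ln n) = ln 24 / ln 9, a constant independent of n. So the limit is ln 24 / ln 9 = log_9(24).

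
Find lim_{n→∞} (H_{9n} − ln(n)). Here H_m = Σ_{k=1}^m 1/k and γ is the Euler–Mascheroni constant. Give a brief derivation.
lim = ln 9 + γ

By Euler-Maclaurin, H_m = ln m + γ + O(1/m). So
  H_{9n} − ln(n) = ln(9n) + γ − ln(n) + O(1/n)
                       = ln(9/1) + γ + O(1/n).
Hence the limit is ln(9/1) + γ.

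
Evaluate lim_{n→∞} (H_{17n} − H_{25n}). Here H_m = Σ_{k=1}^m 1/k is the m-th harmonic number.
lim = ln(17/25)

Euler-Maclaurin gives H_m = ln m + γ + 1/(2m) + O(1/m^2). The γ and O(1/m) terms cancel in the difference:
  H_{17n} − H_{25n} = ln(17n) − ln(25n) + O(1/n) = ln(17/25) + O(1/n).
Hence the limit is ln(17/25).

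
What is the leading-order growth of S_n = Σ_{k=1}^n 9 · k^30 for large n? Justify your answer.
S_n ~ 9 · n^31 / 31

By integral comparison (Euler-Maclaurin), Σ_{k=1}^n 9 · k^30 = 9 · ∫_0^n x^30 dx + O(n^30) = 9 · n^31/31 + O(n^30). (Equivalently, Faulhaber's formula gives the same leading term.)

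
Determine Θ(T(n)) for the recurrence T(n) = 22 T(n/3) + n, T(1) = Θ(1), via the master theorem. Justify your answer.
T(n) = Θ(n^(log_3 22))

Master theorem: compare f(n) = n to n^(log_3 22) where log_3 22 ≈ 2.814. Since 1 < log_3 22, we have f(n) = O(n^(log_3 22 − ε)) for some ε > 0 — Case 1. Hence T(n) = Θ(n^(log_3 22)).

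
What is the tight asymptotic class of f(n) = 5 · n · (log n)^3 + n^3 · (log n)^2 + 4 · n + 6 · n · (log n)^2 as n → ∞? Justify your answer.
f(n) ∈ Θ(n^3 · (log n)^2)

Compare the terms by growth order. For large n, n^a · (log n)^b dominates n^a' · (log n)^b' iff a > a', or (a = a' and b > b'). Ranking the 4 terms shows the dominant one is n^3 · (log n)^2. Hence f(n) ∈ Θ(n^3 · (log n)^2).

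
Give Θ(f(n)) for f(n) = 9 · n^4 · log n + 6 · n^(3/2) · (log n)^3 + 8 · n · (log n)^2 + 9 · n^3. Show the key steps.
f(n) ∈ Θ(n^4 · log n)

Compare the terms by growth order. For large n, n^a · (log n)^b dominates n^a' · (log n)^b' iff a > a', or (a = a' and b > b'). Ranking the 4 terms shows the dominant one is 9 · n^4 · log n. Hence f(n) ∈ Θ(n^4 · log n).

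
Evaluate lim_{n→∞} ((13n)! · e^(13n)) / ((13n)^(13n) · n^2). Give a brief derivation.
lim = 0

Stirling: (13n)! ~ sqrt(2π·13n) · (13n/e)^(13n). Hence
  (13n)! · e^(13n) / (13n)^(13n) ~ sqrt(2π·13n).
Dividing by n^2: sqrt(2π·13n) / n^2 = sqrt(2π·13) · n^((1−4)/2), so the expression behaves like sqrt(2π·13) · n^((1−4)/2) → 0.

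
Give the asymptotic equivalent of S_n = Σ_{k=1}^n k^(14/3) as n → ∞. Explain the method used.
S_n ~ (3/17) · n^(17/3)

Integral comparison: Σ_{k=1}^n k^(14/3) = ∫_0^n x^(14/3) dx + O(n^(14/3)). The integral is n^(1 + 14/3) / (1 + 14/3) = n^((14+3)/3) / ((14+3)/3) = (3/17) · n^(17/3).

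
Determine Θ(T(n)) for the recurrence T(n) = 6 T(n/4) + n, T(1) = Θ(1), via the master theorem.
T(n) = Θ(n^(log_4 6))

Master theorem: compare f(n) = n to n^(log_4 6) where log_4 6 ≈ 1.292. Since 1 < log_4 6, we have f(n) = O(n^(log_4 6 − ε)) for some ε > 0 — Case 1. Hence T(n) = Θ(n^(log_4 6)).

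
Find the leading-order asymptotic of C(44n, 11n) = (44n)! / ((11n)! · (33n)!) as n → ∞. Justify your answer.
C(44n, 11n) ~ (256/27)^(11n) · sqrt(2/(3π·11n))

Write N = 11n. Apply Stirling to each factorial:
  (4N)! ~ sqrt(2π·4N) · (4N/e)^(4N),
  N! ~ sqrt(2π N) · (N/e)^N,
  (3N)! ~ sqrt(2π·3N) · (3N/e)^(3N).
The exponential factors combine to (4N)^(4N) / (N^N · (3N)^(3N)) = 4^(4N)/3^(3N) = (4^4/3^3)^N = (256/27)^N.
The square-root prefactors combine to sqrt(2π·4N) / (sqrt(2π N)·sqrt(2π·3N)) = sqrt(4 / (2π·3·N)) = sqrt(2/(3π·11n)).
Substituting N = 11n: C(44n, 11n) ~ (256/27)^(11n) · sqrt(2/(3π·11n)).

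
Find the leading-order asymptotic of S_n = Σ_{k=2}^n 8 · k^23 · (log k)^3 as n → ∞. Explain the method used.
S_n ~ n^24 · (log n)^3 / 3

By integral comparison, S_n = ∫_1^n 8 · x^23 · (log x)^3 dx + O(n^23 · (log n)^3). For the integral, the leading term of ∫_1^n x^23 (log x)^3 dx is n^24/24 · (log n)^3 (by repeated integration by parts; each step lowers the log-exponent and produces a relatively O(1/log n) correction). Hence S_n ~ n^24 · (log n)^3 / 3.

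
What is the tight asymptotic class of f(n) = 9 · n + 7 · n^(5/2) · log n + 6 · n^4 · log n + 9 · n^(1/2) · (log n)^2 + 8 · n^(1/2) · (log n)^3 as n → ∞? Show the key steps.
f(n) ∈ Θ(n^4 · log n)

Compare the terms by growth order. For large n, n^a · (log n)^b dominates n^a' · (log n)^b' iff a > a', or (a = a' and b > b'). Ranking the 5 terms shows the dominant one is 6 · n^4 · log n. Hence f(n) ∈ Θ(n^4 · log n).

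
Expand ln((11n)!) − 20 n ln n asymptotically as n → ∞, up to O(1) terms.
ln((11n)!) − 20 n ln n = −9 n ln n + 11(ln 11 − 1) n + (1/2) ln(2π·11n) + O(1/n)

Stirling: ln((11n)!) = 11n ln(11n) − 11n + (1/2) ln(2π·11n) + O(1/n).
Expand 11n ln(11n) = 11n (ln n + ln 11) = 11n ln n + 11n ln 11.
Subtract 20n ln n: leading term is (11 − 20) n ln n = −9 n ln n. The next term is 11n ln 11 − 11n = 11(ln 11 − 1) n. Then the (1/2) ln(2π·11n) correction.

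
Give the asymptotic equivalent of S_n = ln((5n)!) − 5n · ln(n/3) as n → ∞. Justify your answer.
S_n ~ 5n · (ln 15 − 1) + O(ln n)

Stirling: ln((5n)!) = 5n ln(5n) − 5n + O(ln n).
  S_n = 5n ln(5n) − 5n − 5n ln(n/3) + O(ln n)
      = 5n ln(5n) − 5n ln n + 5n ln 3 − 5n + O(ln n)
      = 5n ln 5 + 5n ln 3 − 5n + O(ln n)
      = 5n (ln 15 − 1) + O(ln n).
Numerically ln(15) − 1 ≈ 1.7081.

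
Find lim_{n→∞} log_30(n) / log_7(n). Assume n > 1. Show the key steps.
lim = ln(7) / ln(30) = log_30(7)

Change of base: log_30(n) = ln n / ln 30 and log_7(n) = ln n / ln 7. The ratio is (ln n / ln 30) · (ln 7 / ln n) = ln 7 / ln 30, a constant independent of n. So the limit is ln 7 / ln 30 = log_30(7).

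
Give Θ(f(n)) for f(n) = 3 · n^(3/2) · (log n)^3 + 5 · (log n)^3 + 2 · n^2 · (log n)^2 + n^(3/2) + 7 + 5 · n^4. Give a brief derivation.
f(n) ∈ Θ(n^4)

Compare the terms by growth order. For large n, n^a · (log n)^b dominates n^a' · (log n)^b' iff a > a', or (a = a' and b > b'). Ranking the 6 terms shows the dominant one is 5 · n^4. Hence f(n) ∈ Θ(n^4).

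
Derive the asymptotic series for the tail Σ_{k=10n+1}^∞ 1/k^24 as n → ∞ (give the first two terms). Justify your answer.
Σ_{k>10n} 1/k^24 = 1/(23 · (10n)^23) − 1/(2 · (10n)^24) + O(1/(10n)^25)

Compare to the integral: ∫_{10n}^∞ x^(−24) dx = [−x^(−23)/23]_{10n}^∞ = 1/((24−1)·(10n)^23). The Euler-Maclaurin correction adds −f(10n)/2 = −1/(2·(10n)^24). Euler-Maclaurin then gives
  Σ_{k>10n} 1/k^24 = ∫_{10n}^∞ dx/x^24 − 1/(2·(10n)^24) + O(1/(10n)^25).
(Equivalently this is ζ(24) − Σ_{k≤10n} 1/k^24.)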